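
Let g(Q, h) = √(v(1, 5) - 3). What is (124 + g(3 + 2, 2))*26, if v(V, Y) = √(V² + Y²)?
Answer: 3224 + 26*√(-3 + √26) ≈ 3261.7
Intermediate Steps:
g(Q, h) = √(-3 + √26) (g(Q, h) = √(√(1² + 5²) - 3) = √(√(1 + 25) - 3) = √(√26 - 3) = √(-3 + √26))
(124 + g(3 + 2, 2))*26 = (124 + √(-3 + √26))*26 = 3224 + 26*√(-3 + √26)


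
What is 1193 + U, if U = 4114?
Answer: 5307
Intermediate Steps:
1193 + U = 1193 + 4114 = 5307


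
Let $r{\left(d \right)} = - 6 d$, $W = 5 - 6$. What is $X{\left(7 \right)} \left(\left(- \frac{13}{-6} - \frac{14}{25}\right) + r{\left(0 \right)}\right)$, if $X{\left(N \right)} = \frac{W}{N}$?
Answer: $- \frac{241}{1050} \approx -0.22952$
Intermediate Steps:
$W = -1$ ($W = 5 - 6 = -1$)
$X{\left(N \right)} = - \frac{1}{N}$
$X{\left(7 \right)} \left(\left(- \frac{13}{-6} - \frac{14}{25}\right) + r{\left(0 \right)}\right) = - \frac{1}{7} \left(\left(- \frac{13}{-6} - \frac{14}{25}\right) - 0\right) = \left(-1\right) \frac{1}{7} \left(\left(\left(-13\right) \left(- \frac{1}{6}\right) - \frac{14}{25}\right) + 0\right) = - \frac{\left(\frac{13}{6} - \frac{14}{25}\right) + 0}{7} = - \frac{\frac{241}{150} + 0}{7} = \left(- \frac{1}{7}\right) \frac{241}{150} = - \frac{241}{1050}$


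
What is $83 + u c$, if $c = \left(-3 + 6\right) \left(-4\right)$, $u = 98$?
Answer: $-1093$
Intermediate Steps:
$c = -12$ ($c = 3 \left(-4\right) = -12$)
$83 + u c = 83 + 98 \left(-12\right) = 83 - 1176 = -1093$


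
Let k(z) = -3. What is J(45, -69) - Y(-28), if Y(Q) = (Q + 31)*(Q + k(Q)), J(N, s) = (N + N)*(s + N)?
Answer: -2067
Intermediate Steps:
J(N, s) = 2*N*(N + s) (J(N, s) = (2*N)*(N + s) = 2*N*(N + s))
Y(Q) = (-3 + Q)*(31 + Q) (Y(Q) = (Q + 31)*(Q - 3) = (31 + Q)*(-3 + Q) = (-3 + Q)*(31 + Q))
J(45, -69) - Y(-28) = 2*45*(45 - 69) - (-93 + (-28)**2 + 28*(-28)) = 2*45*(-24) - (-93 + 784 - 784) = -2160 - 1*(-93) = -2160 + 93 = -2067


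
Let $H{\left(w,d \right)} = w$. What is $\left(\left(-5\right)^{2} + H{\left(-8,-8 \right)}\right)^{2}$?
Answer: $289$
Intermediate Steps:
$\left(\left(-5\right)^{2} + H{\left(-8,-8 \right)}\right)^{2} = \left(\left(-5\right)^{2} - 8\right)^{2} = \left(25 - 8\right)^{2} = 17^{2} = 289$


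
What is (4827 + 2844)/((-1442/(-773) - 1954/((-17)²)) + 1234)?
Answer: 1713678387/274578194 ≈ 6.2411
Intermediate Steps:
(4827 + 2844)/((-1442/(-773) - 1954/((-17)²)) + 1234) = 7671/((-1442*(-1/773) - 1954/289) + 1234) = 7671/((1442/773 - 1954*1/289) + 1234) = 7671/((1442/773 - 1954/289) + 1234) = 7671/(-1093704/223397 + 1234) = 7671/(274578194/223397) = 7671*(223397/274578194) = 1713678387/274578194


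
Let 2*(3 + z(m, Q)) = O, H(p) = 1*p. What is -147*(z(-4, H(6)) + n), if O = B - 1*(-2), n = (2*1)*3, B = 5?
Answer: -1911/2 ≈ -955.50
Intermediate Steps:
H(p) = p
n = 6 (n = 2*3 = 6)
O = 7 (O = 5 - 1*(-2) = 5 + 2 = 7)
z(m, Q) = ½ (z(m, Q) = -3 + (½)*7 = -3 + 7/2 = ½)
-147*(z(-4, H(6)) + n) = -147*(½ + 6) = -147*13/2 = -1911/2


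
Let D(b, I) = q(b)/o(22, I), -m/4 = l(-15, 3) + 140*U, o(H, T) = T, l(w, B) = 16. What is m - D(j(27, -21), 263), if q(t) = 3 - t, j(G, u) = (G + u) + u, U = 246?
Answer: -36247730/263 ≈ -1.3782e+5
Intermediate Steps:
j(G, u) = G + 2*u
m = -137824 (m = -4*(16 + 140*246) = -4*(16 + 34440) = -4*34456 = -137824)
D(b, I) = (3 - b)/I
m - D(j(27, -21), 263) = -137824 - (3 - (27 + 2*(-21)))/263 = -137824 - (3 - (27 - 42))/263 = -137824 - (3 - 1*(-15))/263 = -137824 - (3 + 15)/263 = -137824 - 18/263 = -36247730/263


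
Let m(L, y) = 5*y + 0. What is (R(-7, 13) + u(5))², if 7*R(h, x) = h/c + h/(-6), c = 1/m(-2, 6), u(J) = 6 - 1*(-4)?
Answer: 14161/36 ≈ 393.36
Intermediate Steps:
u(J) = 10 (u(J) = 6 + 4 = 10)
m(L, y) = 5*y
c = 1/30 (c = 1/(5*6) = 1/30 ≈ 0.033333)
R(h, x) = 179*h/42 (R(h, x) = (h/(1/30) + h/(-6))/7 = (h*30 + h*(-⅙))/7 = (30*h - h/6)/7 = (179*h/6)/7 = 179*h/42)
(R(-7, 13) + u(5))² = ((179/42)*(-7) + 10)² = (-179/6 + 10)² = (-119/6)² = 14161/36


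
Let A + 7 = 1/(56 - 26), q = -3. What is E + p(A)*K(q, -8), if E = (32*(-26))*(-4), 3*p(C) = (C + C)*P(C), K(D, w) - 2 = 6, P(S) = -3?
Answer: 51592/15 ≈ 3439.5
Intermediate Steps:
K(D, w) = 8 (K(D, w) = 2 + 6 = 8)
A = -209/30 (A = -7 + 1/(56 - 26) = -7 + 1/30 = -209/30 ≈ -6.9667)
p(C) = -2*C (p(C) = ((C + C)*(-3))/3 = ((2*C)*(-3))/3 = (-6*C)/3 = -2*C)
E = 3328 (E = -832*(-4) = 3328)
E + p(A)*K(q, -8) = 3328 - 2*(-209/30)*8 = 3328 + (209/15)*8 = 3328 + 1672/15 = 51592/15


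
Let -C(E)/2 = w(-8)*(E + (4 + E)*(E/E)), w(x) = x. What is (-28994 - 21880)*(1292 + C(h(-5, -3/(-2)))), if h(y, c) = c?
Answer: -71427096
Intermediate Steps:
C(E) = 64 + 32*E (C(E) = -(-16)*(E + (4 + E)*(E/E)) = -(-16)*(E + (4 + E)*1) = -(-16)*(E + (4 + E)) = -(-16)*(4 + 2*E) = -2*(-32 - 16*E) = 64 + 32*E)
(-28994 - 21880)*(1292 + C(h(-5, -3/(-2)))) = (-28994 - 21880)*(1292 + (64 + 32*(-3/(-2)))) = -50874*(1292 + (64 + 32*(-3*(-½)))) = -50874*(1292 + (64 + 32*(3/2))) = -50874*(1292 + (64 + 48)) = -50874*(1292 + 112) = -50874*1404 = -71427096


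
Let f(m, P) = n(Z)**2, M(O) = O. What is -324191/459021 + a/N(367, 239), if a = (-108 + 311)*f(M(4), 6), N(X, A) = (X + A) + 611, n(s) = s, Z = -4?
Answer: 1096359761/558628557 ≈ 1.9626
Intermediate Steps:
N(X, A) = 611 + A + X (N(X, A) = (A + X) + 611 = 611 + A + X)
f(m, P) = 16 (f(m, P) = (-4)**2 = 16)
a = 3248 (a = (-108 + 311)*16 = 203*16 = 3248)
-324191/459021 + a/N(367, 239) = -324191/459021 + 3248/(611 + 239 + 367) = -324191*1/459021 + 3248/1217 = -324191/459021 + 3248*(1/1217) = -324191/459021 + 3248/1217 = 1096359761/558628557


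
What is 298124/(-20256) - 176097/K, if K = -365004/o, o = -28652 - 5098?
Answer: -836776177309/51343896 ≈ -16297.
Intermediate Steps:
o = -33750
K = 20278/1875 (K = -365004/(-33750) = -365004*(-1/33750) = 20278/1875 ≈ 10.815)
298124/(-20256) - 176097/K = 298124/(-20256) - 176097/20278/1875 = 298124*(-1/20256) - 176097*1875/20278 = -74531/5064 - 330181875/20278 = -836776177309/51343896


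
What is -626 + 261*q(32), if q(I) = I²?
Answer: 266638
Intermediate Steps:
-626 + 261*q(32) = -626 + 261*32² = -626 + 261*1024 = -626 + 267264 = 266638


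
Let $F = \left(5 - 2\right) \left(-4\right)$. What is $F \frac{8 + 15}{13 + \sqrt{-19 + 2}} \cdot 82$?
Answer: $- \frac{49036}{31} + \frac{3772 i \sqrt{17}}{31} \approx -1581.8 + 501.69 i$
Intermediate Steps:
$F = -12$ ($F = 3 \left(-4\right) = -12$)
$F \frac{8 + 15}{13 + \sqrt{-19 + 2}} \cdot 82 = - 12 \frac{8 + 15}{13 + \sqrt{-19 + 2}} \cdot 82 = - 12 \frac{23}{13 + \sqrt{-17}} \cdot 82 = - 12 \frac{23}{13 + i \sqrt{17}} \cdot 82 = - \frac{276}{13 + i \sqrt{17}} \cdot 82 = - \frac{22632}{13 + i \sqrt{17}}$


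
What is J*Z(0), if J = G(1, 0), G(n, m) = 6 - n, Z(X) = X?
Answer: 0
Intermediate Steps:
J = 5 (J = 6 - 1*1 = 6 - 1 = 5)
J*Z(0) = 5*0 = 0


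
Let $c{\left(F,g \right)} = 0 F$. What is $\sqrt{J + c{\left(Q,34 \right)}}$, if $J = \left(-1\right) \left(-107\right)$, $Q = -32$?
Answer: $\sqrt{107} \approx 10.344$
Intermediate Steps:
$c{\left(F,g \right)} = 0$
$J = 107$
$\sqrt{J + c{\left(Q,34 \right)}} = \sqrt{107 + 0} = \sqrt{107}$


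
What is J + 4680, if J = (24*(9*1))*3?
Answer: 5328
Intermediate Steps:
J = 648 (J = (24*9)*3 = 216*3 = 648)
J + 4680 = 648 + 4680 = 5328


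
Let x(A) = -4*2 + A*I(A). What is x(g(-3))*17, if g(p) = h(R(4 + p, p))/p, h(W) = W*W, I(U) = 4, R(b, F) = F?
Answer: -340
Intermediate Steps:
h(W) = W²
g(p) = p (g(p) = p²/p = p)
x(A) = -8 + 4*A (x(A) = -4*2 + A*4 = -8 + 4*A)
x(g(-3))*17 = (-8 + 4*(-3))*17 = (-8 - 12)*17 = -20*17 = -340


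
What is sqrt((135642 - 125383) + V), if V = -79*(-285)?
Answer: sqrt(32774) ≈ 181.04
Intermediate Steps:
V = 22515
sqrt((135642 - 125383) + V) = sqrt((135642 - 125383) + 22515) = sqrt(10259 + 22515) = sqrt(32774)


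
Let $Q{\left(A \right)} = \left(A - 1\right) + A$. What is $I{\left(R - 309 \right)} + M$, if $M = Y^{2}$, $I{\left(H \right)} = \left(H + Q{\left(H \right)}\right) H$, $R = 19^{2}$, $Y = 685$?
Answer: $477285$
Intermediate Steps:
$Q{\left(A \right)} = -1 + 2 A$ ($Q{\left(A \right)} = \left(-1 + A\right) + A = -1 + 2 A$)
$R = 361$
$I{\left(H \right)} = H \left(-1 + 3 H\right)$ ($I{\left(H \right)} = \left(H + \left(-1 + 2 H\right)\right) H = \left(-1 + 3 H\right) H = H \left(-1 + 3 H\right)$)
$M = 469225$ ($M = 685^{2} = 469225$)
$I{\left(R - 309 \right)} + M = \left(361 - 309\right) \left(-1 + 3 \left(361 - 309\right)\right) + 469225 = 52 \left(-1 + 3 \cdot 52\right) + 469225 = 52 \left(-1 + 156\right) + 469225 = 52 \cdot 155 + 469225 = 8060 + 469225 = 477285$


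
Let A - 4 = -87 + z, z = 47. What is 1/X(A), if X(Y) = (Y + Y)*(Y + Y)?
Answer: 1/5184 ≈ 0.00019290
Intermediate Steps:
A = -36 (A = 4 + (-87 + 47) = 4 - 40 = -36)
X(Y) = 4*Y² (X(Y) = (2*Y)*(2*Y) = 4*Y²)
1/X(A) = 1/(4*(-36)²) = 1/(4*1296) = 1/5184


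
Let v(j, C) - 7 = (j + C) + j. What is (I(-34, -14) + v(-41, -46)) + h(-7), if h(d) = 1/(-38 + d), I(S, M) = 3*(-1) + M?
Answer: -6211/45 ≈ -138.02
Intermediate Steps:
I(S, M) = -3 + M
v(j, C) = 7 + C + 2*j (v(j, C) = 7 + ((j + C) + j) = 7 + ((C + j) + j) = 7 + (C + 2*j) = 7 + C + 2*j)
(I(-34, -14) + v(-41, -46)) + h(-7) = ((-3 - 14) + (7 - 46 + 2*(-41))) + 1/(-38 - 7) = (-17 + (7 - 46 - 82)) + 1/(-45) = (-17 - 121) - 1/45 = -138 - 1/45 = -6211/45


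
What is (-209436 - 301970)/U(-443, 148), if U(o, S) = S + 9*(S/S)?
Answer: -511406/157 ≈ -3257.4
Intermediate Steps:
U(o, S) = 9 + S (U(o, S) = S + 9*1 = S + 9 = 9 + S)
(-209436 - 301970)/U(-443, 148) = (-209436 - 301970)/(9 + 148) = -511406/157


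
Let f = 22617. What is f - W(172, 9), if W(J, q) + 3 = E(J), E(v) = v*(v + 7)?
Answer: -8168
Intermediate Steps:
E(v) = v*(7 + v)
W(J, q) = -3 + J*(7 + J)
f - W(172, 9) = 22617 - (-3 + 172*(7 + 172)) = 22617 - (-3 + 172*179) = 22617 - (-3 + 30788) = 22617 - 1*30785 = 22617 - 30785 = -8168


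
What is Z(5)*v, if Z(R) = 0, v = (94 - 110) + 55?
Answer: 0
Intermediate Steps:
v = 39 (v = -16 + 55 = 39)
Z(5)*v = 0*39 = 0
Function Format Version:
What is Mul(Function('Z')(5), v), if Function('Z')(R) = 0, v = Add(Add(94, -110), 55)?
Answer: 0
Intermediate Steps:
v = 39 (v = Add(-16, 55) = 39)
Mul(Function('Z')(5), v) = Mul(0, 39) = 0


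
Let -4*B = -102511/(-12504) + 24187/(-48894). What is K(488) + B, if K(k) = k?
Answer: 198114270961/407580384 ≈ 486.07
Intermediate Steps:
B = -784956431/407580384 (B = -(-102511/(-12504) + 24187/(-48894))/4 = -(-102511*(-1/12504) + 24187*(-1/48894))/4 = -(102511/12504 - 24187/48894)/4 = -1/4*784956431/101895096 = -784956431/407580384 ≈ -1.9259)
K(488) + B = 488 - 784956431/407580384 = 198114270961/407580384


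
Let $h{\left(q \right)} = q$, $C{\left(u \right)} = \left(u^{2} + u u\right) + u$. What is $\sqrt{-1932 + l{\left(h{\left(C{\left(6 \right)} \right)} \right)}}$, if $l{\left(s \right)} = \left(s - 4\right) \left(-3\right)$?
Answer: $i \sqrt{2154} \approx 46.411 i$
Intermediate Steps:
$C{\left(u \right)} = u + 2 u^{2}$ ($C{\left(u \right)} = \left(u^{2} + u^{2}\right) + u = 2 u^{2} + u = u + 2 u^{2}$)
$l{\left(s \right)} = 12 - 3 s$ ($l{\left(s \right)} = \left(-4 + s\right) \left(-3\right) = 12 - 3 s$)
$\sqrt{-1932 + l{\left(h{\left(C{\left(6 \right)} \right)} \right)}} = \sqrt{-1932 + \left(12 - 3 \cdot 6 \left(1 + 2 \cdot 6\right)\right)} = \sqrt{-1932 + \left(12 - 3 \cdot 6 \left(1 + 12\right)\right)} = \sqrt{-1932 + \left(12 - 3 \cdot 6 \cdot 13\right)} = \sqrt{-1932 + \left(12 - 234\right)} = \sqrt{-1932 - 222} = \sqrt{-2154} = i \sqrt{2154}$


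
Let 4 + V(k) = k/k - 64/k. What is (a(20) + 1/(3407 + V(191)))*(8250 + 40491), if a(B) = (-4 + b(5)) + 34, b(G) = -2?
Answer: 26885817707/19700 ≈ 1.3648e+6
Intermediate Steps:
V(k) = -3 - 64/k (V(k) = -4 + (k/k - 64/k) = -4 + (1 - 64/k) = -3 - 64/k)
a(B) = 28 (a(B) = (-4 - 2) + 34 = -6 + 34 = 28)
(a(20) + 1/(3407 + V(191)))*(8250 + 40491) = (28 + 1/(3407 + (-3 - 64/191)))*(8250 + 40491) = (28 + 1/(3407 + (-3 - 64*1/191)))*48741 = (28 + 1/(3407 + (-3 - 64/191)))*48741 = (28 + 1/(3407 - 637/191))*48741 = (28 + 1/(650100/191))*48741 = (28 + 191/650100)*48741 = (18202991/650100)*48741 = 26885817707/19700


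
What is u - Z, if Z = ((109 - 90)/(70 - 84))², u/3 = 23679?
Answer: 13922891/196 ≈ 71035.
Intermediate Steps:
u = 71037 (u = 3*23679 = 71037)
Z = 361/196 (Z = (19/(-14))² = (19*(-1/14))² = (-19/14)² = 361/196 ≈ 1.8418)
u - Z = 71037 - 1*361/196 = 71037 - 361/196 = 13922891/196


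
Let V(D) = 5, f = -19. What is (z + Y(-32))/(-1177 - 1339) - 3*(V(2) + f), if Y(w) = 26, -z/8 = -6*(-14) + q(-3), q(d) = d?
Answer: 53147/1258 ≈ 42.247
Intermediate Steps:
z = -648 (z = -8*(-6*(-14) - 3) = -8*(84 - 3) = -8*81 = -648)
(z + Y(-32))/(-1177 - 1339) - 3*(V(2) + f) = (-648 + 26)/(-1177 - 1339) - 3*(5 - 19) = -622/(-2516) - 3*(-14) = -622*(-1/2516) + 42 = 311/1258 + 42 = 53147/1258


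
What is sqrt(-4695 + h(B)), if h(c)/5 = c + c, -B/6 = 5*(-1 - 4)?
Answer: 3*I*sqrt(355) ≈ 56.524*I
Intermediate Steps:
B = 150 (B = -30*(-1 - 4) = -30*(-5) = -6*(-25) = 150)
h(c) = 10*c (h(c) = 5*(c + c) = 5*(2*c) = 10*c)
sqrt(-4695 + h(B)) = sqrt(-4695 + 10*150) = sqrt(-4695 + 1500) = sqrt(-3195) = 3*I*sqrt(355)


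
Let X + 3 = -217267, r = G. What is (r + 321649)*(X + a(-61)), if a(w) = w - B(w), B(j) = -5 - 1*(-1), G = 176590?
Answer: -108280787153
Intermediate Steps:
B(j) = -4 (B(j) = -5 + 1 = -4)
r = 176590
X = -217270 (X = -3 - 217267 = -217270)
a(w) = 4 + w (a(w) = w - 1*(-4) = w + 4 = 4 + w)
(r + 321649)*(X + a(-61)) = (176590 + 321649)*(-217270 + (4 - 61)) = 498239*(-217270 - 57) = 498239*(-217327) = -108280787153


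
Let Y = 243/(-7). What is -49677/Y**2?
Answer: -811391/19683 ≈ -41.223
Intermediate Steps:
Y = -243/7 (Y = 243*(-1/7) = -243/7 ≈ -34.714)
-49677/Y**2 = -49677/((-243/7)**2) = -49677/59049/49 = -49677*49/59049 = -811391/19683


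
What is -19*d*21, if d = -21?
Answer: 8379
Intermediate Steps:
-19*d*21 = -19*(-21)*21 = 399*21 = 8379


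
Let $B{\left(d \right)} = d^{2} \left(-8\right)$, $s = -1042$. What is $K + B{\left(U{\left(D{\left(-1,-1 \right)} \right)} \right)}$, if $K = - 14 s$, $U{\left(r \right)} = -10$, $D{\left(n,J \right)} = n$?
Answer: $13788$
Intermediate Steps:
$K = 14588$ ($K = \left(-14\right) \left(-1042\right) = 14588$)
$B{\left(d \right)} = - 8 d^{2}$
$K + B{\left(U{\left(D{\left(-1,-1 \right)} \right)} \right)} = 14588 - 8 \left(-10\right)^{2} = 14588 - 800 = 13788$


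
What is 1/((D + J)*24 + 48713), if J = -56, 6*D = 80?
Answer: 1/47689 ≈ 2.0969e-5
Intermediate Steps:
D = 40/3 (D = (⅙)*80 = 40/3 ≈ 13.333)
1/((D + J)*24 + 48713) = 1/((40/3 - 56)*24 + 48713) = 1/(-128/3*24 + 48713) = 1/(-1024 + 48713) = 1/47689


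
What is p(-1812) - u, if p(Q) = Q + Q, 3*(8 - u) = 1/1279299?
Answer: -13939241903/3837897 ≈ -3632.0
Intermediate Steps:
u = 30703175/3837897 (u = 8 - ⅓/1279299 = 8 - ⅓*1/1279299 = 8 - 1/3837897 = 30703175/3837897 ≈ 8.0000)
p(Q) = 2*Q
p(-1812) - u = 2*(-1812) - 1*30703175/3837897 = -3624 - 30703175/3837897 = -13939241903/3837897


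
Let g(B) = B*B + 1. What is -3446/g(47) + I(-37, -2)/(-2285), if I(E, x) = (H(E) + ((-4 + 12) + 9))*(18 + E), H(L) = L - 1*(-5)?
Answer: -850396/504985 ≈ -1.6840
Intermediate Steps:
H(L) = 5 + L (H(L) = L + 5 = 5 + L)
I(E, x) = (18 + E)*(22 + E) (I(E, x) = ((5 + E) + ((-4 + 12) + 9))*(18 + E) = ((5 + E) + (8 + 9))*(18 + E) = ((5 + E) + 17)*(18 + E) = (22 + E)*(18 + E) = (18 + E)*(22 + E))
g(B) = 1 + B**2 (g(B) = B**2 + 1 = 1 + B**2)
-3446/g(47) + I(-37, -2)/(-2285) = -3446/(1 + 47**2) + (396 + (-37)**2 + 40*(-37))/(-2285) = -3446/(1 + 2209) + (396 + 1369 - 1480)*(-1/2285) = -3446/2210 + 285*(-1/2285) = -3446*1/2210 - 57/457 = -1723/1105 - 57/457 = -850396/504985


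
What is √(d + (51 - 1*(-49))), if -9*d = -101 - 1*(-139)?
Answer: √862/3 ≈ 9.7866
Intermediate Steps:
d = -38/9 (d = -(-101 - 1*(-139))/9 = -(-101 + 139)/9 = -⅑*38 = -38/9 ≈ -4.2222)
√(d + (51 - 1*(-49))) = √(-38/9 + (51 - 1*(-49))) = √(-38/9 + (51 + 49)) = √(-38/9 + 100) = √(862/9) = √862/3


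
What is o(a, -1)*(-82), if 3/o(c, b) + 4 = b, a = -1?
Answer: 246/5 ≈ 49.200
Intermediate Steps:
o(c, b) = 3/(-4 + b)
o(a, -1)*(-82) = (3/(-4 - 1))*(-82) = (3/(-5))*(-82) = (3*(-⅕))*(-82) = -⅗*(-82) = 246/5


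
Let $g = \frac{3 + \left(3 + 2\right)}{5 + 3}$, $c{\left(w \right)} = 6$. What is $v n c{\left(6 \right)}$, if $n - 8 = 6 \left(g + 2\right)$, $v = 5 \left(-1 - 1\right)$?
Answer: $-1560$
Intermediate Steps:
$v = -10$ ($v = 5 \left(-2\right) = -10$)
$g = 1$ ($g = \frac{3 + 5}{8} = 8 \cdot \frac{1}{8} = 1$)
$n = 26$ ($n = 8 + 6 \left(1 + 2\right) = 8 + 6 \cdot 3 = 8 + 18 = 26$)
$v n c{\left(6 \right)} = \left(-10\right) 26 \cdot 6 = \left(-260\right) 6 = -1560$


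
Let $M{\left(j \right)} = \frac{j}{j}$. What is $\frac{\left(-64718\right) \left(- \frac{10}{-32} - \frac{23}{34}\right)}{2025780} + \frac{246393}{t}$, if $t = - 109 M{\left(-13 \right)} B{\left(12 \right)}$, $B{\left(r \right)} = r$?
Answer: $- \frac{1885516092717}{10010054240} \approx -188.36$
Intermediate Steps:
$M{\left(j \right)} = 1$
$t = -1308$ ($t = \left(-109\right) 1 \cdot 12 = \left(-109\right) 12 = -1308$)
$\frac{\left(-64718\right) \left(- \frac{10}{-32} - \frac{23}{34}\right)}{2025780} + \frac{246393}{t} = \frac{\left(-64718\right) \left(- \frac{10}{-32} - \frac{23}{34}\right)}{2025780} + \frac{246393}{-1308} = - 64718 \left(\left(-10\right) \left(- \frac{1}{32}\right) - \frac{23}{34}\right) \frac{1}{2025780} + 246393 \left(- \frac{1}{1308}\right) = - 64718 \left(\frac{5}{16} - \frac{23}{34}\right) \frac{1}{2025780} - \frac{82131}{436} = \left(-64718\right) \left(- \frac{99}{272}\right) \frac{1}{2025780} - \frac{82131}{436} = \frac{3203541}{136} \cdot \frac{1}{2025780} - \frac{82131}{436} = \frac{1067847}{91835360} - \frac{82131}{436} = - \frac{1885516092717}{10010054240}$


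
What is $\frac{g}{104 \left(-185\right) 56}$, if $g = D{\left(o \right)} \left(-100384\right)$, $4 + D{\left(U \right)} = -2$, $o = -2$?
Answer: $- \frac{9411}{16835} \approx -0.55901$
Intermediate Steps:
$D{\left(U \right)} = -6$ ($D{\left(U \right)} = -4 - 2 = -6$)
$g = 602304$ ($g = \left(-6\right) \left(-100384\right) = 602304$)
$\frac{g}{104 \left(-185\right) 56} = \frac{602304}{104 \left(-185\right) 56} = \frac{602304}{\left(-19240\right) 56} = \frac{602304}{-1077440} = 602304 \left(- \frac{1}{1077440}\right) = - \frac{9411}{16835}$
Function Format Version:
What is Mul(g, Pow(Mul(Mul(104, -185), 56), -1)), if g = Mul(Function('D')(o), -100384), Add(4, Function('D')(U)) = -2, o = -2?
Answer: Rational(-9411, 16835) ≈ -0.55901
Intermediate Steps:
Function('D')(U) = -6 (Function('D')(U) = Add(-4, -2) = -6)
g = 602304 (g = Mul(-6, -100384) = 602304)
Mul(g, Pow(Mul(Mul(104, -185), 56), -1)) = Mul(602304, Pow(Mul(Mul(104, -185), 56), -1)) = Mul(602304, Pow(Mul(-19240, 56), -1)) = Mul(602304, Pow(-1077440, -1)) = Mul(602304, Rational(-1, 1077440)) = Rational(-9411, 16835)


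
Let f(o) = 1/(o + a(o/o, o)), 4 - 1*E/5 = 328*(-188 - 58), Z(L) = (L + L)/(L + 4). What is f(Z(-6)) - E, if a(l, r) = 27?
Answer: -13314179/33 ≈ -4.0346e+5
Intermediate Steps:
Z(L) = 2*L/(4 + L) (Z(L) = (2*L)/(4 + L) = 2*L/(4 + L))
E = 403460 (E = 20 - 1640*(-188 - 58) = 20 - 1640*(-246) = 20 - 5*(-80688) = 20 + 403440 = 403460)
f(o) = 1/(27 + o) (f(o) = 1/(o + 27) = 1/(27 + o))
f(Z(-6)) - E = 1/(27 + 2*(-6)/(4 - 6)) - 1*403460 = 1/(27 + 2*(-6)/(-2)) - 403460 = 1/(27 + 2*(-6)*(-1/2)) - 403460 = 1/(27 + 6) - 403460 = 1/33 - 403460 = -13314179/33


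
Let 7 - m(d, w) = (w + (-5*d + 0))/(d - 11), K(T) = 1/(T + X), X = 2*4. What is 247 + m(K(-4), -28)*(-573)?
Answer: -94811/43 ≈ -2204.9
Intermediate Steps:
X = 8
K(T) = 1/(8 + T) (K(T) = 1/(T + 8) = 1/(8 + T))
m(d, w) = 7 - (w - 5*d)/(-11 + d) (m(d, w) = 7 - (w + (-5*d + 0))/(d - 11) = 7 - (w - 5*d)/(-11 + d))
247 + m(K(-4), -28)*(-573) = 247 + ((-77 - 1*(-28) + 12/(8 - 4))/(-11 + 1/(8 - 4)))*(-573) = 247 + ((-77 + 28 + 12/4)/(-11 + 1/4))*(-573) = 247 + ((-77 + 28 + 12*(1/4))/(-11 + 1/4))*(-573) = 247 + ((-77 + 28 + 3)/(-43/4))*(-573) = 247 - 4/43*(-46)*(-573) = 247 + (184/43)*(-573) = 247 - 105432/43 = -94811/43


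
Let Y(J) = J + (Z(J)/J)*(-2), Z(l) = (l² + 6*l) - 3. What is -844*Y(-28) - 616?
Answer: -97574/7 ≈ -13939.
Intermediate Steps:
Z(l) = -3 + l² + 6*l
Y(J) = J - 2*(-3 + J² + 6*J)/J (Y(J) = J + ((-3 + J² + 6*J)/J)*(-2) = J - 2*(-3 + J² + 6*J)/J)
-844*Y(-28) - 616 = -844*(-12 - 1*(-28) + 6/(-28)) - 616 = -844*(-12 + 28 + 6*(-1/28)) - 616 = -844*(-12 + 28 - 3/14) - 616 = -844*221/14 - 616 = -93262/7 - 616 = -97574/7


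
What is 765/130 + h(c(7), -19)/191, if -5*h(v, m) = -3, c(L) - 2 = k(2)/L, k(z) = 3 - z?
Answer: 146193/24830 ≈ 5.8878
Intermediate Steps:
c(L) = 2 + 1/L (c(L) = 2 + (3 - 1*2)/L = 2 + (3 - 2)/L = 2 + 1/L)
h(v, m) = 3/5 (h(v, m) = -1/5*(-3) = 3/5)
765/130 + h(c(7), -19)/191 = 765/130 + (3/5)/191 = 765*(1/130) + (3/5)*(1/191) = 153/26 + 3/955 = 146193/24830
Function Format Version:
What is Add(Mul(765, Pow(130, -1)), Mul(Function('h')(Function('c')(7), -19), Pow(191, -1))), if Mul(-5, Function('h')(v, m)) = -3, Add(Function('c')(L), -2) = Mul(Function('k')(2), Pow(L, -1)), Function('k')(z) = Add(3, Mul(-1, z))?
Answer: Rational(146193, 24830) ≈ 5.8878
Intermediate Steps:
Function('c')(L) = Add(2, Pow(L, -1)) (Function('c')(L) = Add(2, Mul(Add(3, Mul(-1, 2)), Pow(L, -1))) = Add(2, Mul(Add(3, -2), Pow(L, -1))) = Add(2, Mul(1, Pow(L, -1))) = Add(2, Pow(L, -1)))
Function('h')(v, m) = Rational(3, 5) (Function('h')(v, m) = Mul(Rational(-1, 5), -3) = Rational(3, 5))
Add(Mul(765, Pow(130, -1)), Mul(Function('h')(Function('c')(7), -19), Pow(191, -1))) = Add(Mul(765, Pow(130, -1)), Mul(Rational(3, 5), Pow(191, -1))) = Add(Mul(765, Rational(1, 130)), Mul(Rational(3, 5), Rational(1, 191))) = Add(Rational(153, 26), Rational(3, 955)) = Rational(146193, 24830)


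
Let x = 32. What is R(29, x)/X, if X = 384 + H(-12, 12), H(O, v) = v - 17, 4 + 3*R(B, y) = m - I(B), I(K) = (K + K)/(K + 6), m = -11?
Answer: -583/39795 ≈ -0.014650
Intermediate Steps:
I(K) = 2*K/(6 + K) (I(K) = (2*K)/(6 + K) = 2*K/(6 + K))
R(B, y) = -5 - 2*B/(3*(6 + B)) (R(B, y) = -4/3 + (-11 - 2*B/(6 + B))/3 = -4/3 + (-11/3 - 2*B/(3*(6 + B))) = -5 - 2*B/(3*(6 + B)))
H(O, v) = -17 + v
X = 379 (X = 384 + (-17 + 12) = 384 - 5 = 379)
R(29, x)/X = ((-90 - 17*29)/(3*(6 + 29)))/379 = ((1/3)*(-90 - 493)/35)*(1/379) = ((1/3)*(1/35)*(-583))*(1/379) = -583/105*1/379 = -583/39795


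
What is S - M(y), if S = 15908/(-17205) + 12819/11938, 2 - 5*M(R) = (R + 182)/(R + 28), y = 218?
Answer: 125283215/1684224978 ≈ 0.074386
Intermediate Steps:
M(R) = 2/5 - (182 + R)/(5*(28 + R)) (M(R) = 2/5 - (R + 182)/(5*(R + 28)) = 2/5 - (182 + R)/(5*(28 + R)))
S = 30641191/205393290 (S = 15908*(-1/17205) + 12819*(1/11938) = -15908/17205 + 12819/11938 = 30641191/205393290 ≈ 0.14918)
S - M(y) = 30641191/205393290 - (-126 + 218)/(5*(28 + 218)) = 30641191/205393290 - 92/(5*246) = 30641191/205393290 - 1*46/615 = 30641191/205393290 - 46/615 = 125283215/1684224978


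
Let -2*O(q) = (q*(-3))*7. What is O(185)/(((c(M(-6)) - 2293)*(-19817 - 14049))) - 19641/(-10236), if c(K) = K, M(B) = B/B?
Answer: 12099773257/6305771792 ≈ 1.9188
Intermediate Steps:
M(B) = 1
O(q) = 21*q/2 (O(q) = -q*(-3)*7/2 = -(-3*q)*7/2 = -(-21)*q/2 = 21*q/2)
O(185)/(((c(M(-6)) - 2293)*(-19817 - 14049))) - 19641/(-10236) = ((21/2)*185)/(((1 - 2293)*(-19817 - 14049))) - 19641/(-10236) = 3885/(2*((-2292*(-33866)))) - 19641*(-1/10236) = (3885/2)/77620872 + 6547/3412 = (3885/2)*(1/77620872) + 6547/3412 = 185/7392464 + 6547/3412 = 12099773257/6305771792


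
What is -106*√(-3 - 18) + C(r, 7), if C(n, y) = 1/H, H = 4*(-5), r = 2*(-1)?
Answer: -1/20 - 106*I*√21 ≈ -0.05 - 485.75*I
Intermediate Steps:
r = -2
H = -20
C(n, y) = -1/20 (C(n, y) = 1/(-20) = -1/20)
-106*√(-3 - 18) + C(r, 7) = -106*√(-3 - 18) - 1/20 = -106*I*√21 - 1/20 = -1/20 - 106*I*√21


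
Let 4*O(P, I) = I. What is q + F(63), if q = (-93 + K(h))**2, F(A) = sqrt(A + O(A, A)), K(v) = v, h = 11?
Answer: 6724 + 3*sqrt(35)/2 ≈ 6732.9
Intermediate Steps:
O(P, I) = I/4
F(A) = sqrt(5)*sqrt(A)/2 (F(A) = sqrt(A + A/4) = sqrt(5*A/4) = sqrt(5)*sqrt(A)/2)
q = 6724 (q = (-93 + 11)**2 = (-82)**2 = 6724)
q + F(63) = 6724 + sqrt(5)*sqrt(63)/2 = 6724 + sqrt(5)*(3*sqrt(7))/2 = 6724 + 3*sqrt(35)/2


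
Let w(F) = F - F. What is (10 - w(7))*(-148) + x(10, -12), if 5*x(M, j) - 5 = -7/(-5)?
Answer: -36968/25 ≈ -1478.7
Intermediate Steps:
x(M, j) = 32/25 (x(M, j) = 1 + (-7/(-5))/5 = 1 + (-7*(-1/5))/5 = 1 + (1/5)*(7/5) = 1 + 7/25 = 32/25)
w(F) = 0
(10 - w(7))*(-148) + x(10, -12) = (10 - 1*0)*(-148) + 32/25 = (10 + 0)*(-148) + 32/25 = 10*(-148) + 32/25 = -1480 + 32/25 = -36968/25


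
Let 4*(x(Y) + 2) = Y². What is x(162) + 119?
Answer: 6678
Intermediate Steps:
x(Y) = -2 + Y²/4
x(162) + 119 = (-2 + (¼)*162²) + 119 = (-2 + (¼)*26244) + 119 = (-2 + 6561) + 119 = 6559 + 119 = 6678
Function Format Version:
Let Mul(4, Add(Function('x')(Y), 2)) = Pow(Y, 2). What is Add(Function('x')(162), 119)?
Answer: 6678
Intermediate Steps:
Function('x')(Y) = Add(-2, Mul(Rational(1, 4), Pow(Y, 2)))
Add(Function('x')(162), 119) = Add(Add(-2, Mul(Rational(1, 4), Pow(162, 2))), 119) = Add(Add(-2, Mul(Rational(1, 4), 26244)), 119) = Add(Add(-2, 6561), 119) = Add(6559, 119) = 6678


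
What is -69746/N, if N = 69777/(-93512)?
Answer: 6522087952/69777 ≈ 93471.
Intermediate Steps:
N = -69777/93512 (N = 69777*(-1/93512) = -69777/93512 ≈ -0.74618)
-69746/N = -69746/(-69777/93512) = -69746*(-93512/69777) = 6522087952/69777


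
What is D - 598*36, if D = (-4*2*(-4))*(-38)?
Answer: -22744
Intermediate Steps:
D = -1216 (D = -8*(-4)*(-38) = 32*(-38) = -1216)
D - 598*36 = -1216 - 598*36 = -1216 - 1*21528 = -1216 - 21528 = -22744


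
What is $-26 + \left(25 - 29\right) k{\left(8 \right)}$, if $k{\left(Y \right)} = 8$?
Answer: $-58$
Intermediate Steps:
$-26 + \left(25 - 29\right) k{\left(8 \right)} = -26 + \left(25 - 29\right) 8 = -26 - 32 = -58$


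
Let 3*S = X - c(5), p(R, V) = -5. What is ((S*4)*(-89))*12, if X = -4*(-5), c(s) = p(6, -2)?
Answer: -35600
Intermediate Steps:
c(s) = -5
X = 20
S = 25/3 (S = (20 - 1*(-5))/3 = (20 + 5)/3 = (⅓)*25 = 25/3 ≈ 8.3333)
((S*4)*(-89))*12 = (((25/3)*4)*(-89))*12 = ((100/3)*(-89))*12 = -8900/3*12 = -35600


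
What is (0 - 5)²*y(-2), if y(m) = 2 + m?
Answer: 0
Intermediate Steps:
(0 - 5)²*y(-2) = (0 - 5)²*(2 - 2) = (-5)²*0 = 25*0 = 0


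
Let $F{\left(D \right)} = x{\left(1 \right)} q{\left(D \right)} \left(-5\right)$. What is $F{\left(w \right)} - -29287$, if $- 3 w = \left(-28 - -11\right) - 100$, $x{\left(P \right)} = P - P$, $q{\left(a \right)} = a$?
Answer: $29287$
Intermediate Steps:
$x{\left(P \right)} = 0$
$w = 39$ ($w = - \frac{\left(-28 - -11\right) - 100}{3} = - \frac{\left(-28 + 11\right) - 100}{3} = - \frac{-17 - 100}{3} = \left(- \frac{1}{3}\right) \left(-117\right) = 39$)
$F{\left(D \right)} = 0$ ($F{\left(D \right)} = 0 D \left(-5\right) = 0 \left(-5\right) = 0$)
$F{\left(w \right)} - -29287 = 0 - -29287 = 0 + 29287 = 29287$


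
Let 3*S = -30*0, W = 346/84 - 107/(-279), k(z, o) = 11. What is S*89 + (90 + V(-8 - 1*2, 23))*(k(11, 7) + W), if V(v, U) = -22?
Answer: 2058802/1953 ≈ 1054.2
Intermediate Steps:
W = 17587/3906 (W = 346*(1/84) - 107*(-1/279) = 173/42 + 107/279 = 17587/3906 ≈ 4.5026)
S = 0 (S = (-30*0)/3 = (1/3)*0 = 0)
S*89 + (90 + V(-8 - 1*2, 23))*(k(11, 7) + W) = 0*89 + (90 - 22)*(11 + 17587/3906) = 0 + 68*(60553/3906) = 0 + 2058802/1953 = 2058802/1953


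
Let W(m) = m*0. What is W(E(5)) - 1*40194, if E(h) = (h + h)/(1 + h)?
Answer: -40194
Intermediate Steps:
E(h) = 2*h/(1 + h) (E(h) = (2*h)/(1 + h) = 2*h/(1 + h))
W(m) = 0
W(E(5)) - 1*40194 = 0 - 1*40194 = 0 - 40194 = -40194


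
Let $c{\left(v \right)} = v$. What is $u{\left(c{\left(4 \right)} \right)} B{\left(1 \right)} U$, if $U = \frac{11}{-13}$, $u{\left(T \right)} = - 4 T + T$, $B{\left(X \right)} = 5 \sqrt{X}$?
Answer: $\frac{660}{13} \approx 50.769$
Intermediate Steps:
$u{\left(T \right)} = - 3 T$
$U = - \frac{11}{13}$ ($U = 11 \left(- \frac{1}{13}\right) = - \frac{11}{13} \approx -0.84615$)
$u{\left(c{\left(4 \right)} \right)} B{\left(1 \right)} U = \left(-3\right) 4 \cdot 5 \sqrt{1} \left(- \frac{11}{13}\right) = - 12 \cdot 5 \cdot 1 \left(- \frac{11}{13}\right) = \left(-12\right) 5 \left(- \frac{11}{13}\right) = \left(-60\right) \left(- \frac{11}{13}\right) = \frac{660}{13}$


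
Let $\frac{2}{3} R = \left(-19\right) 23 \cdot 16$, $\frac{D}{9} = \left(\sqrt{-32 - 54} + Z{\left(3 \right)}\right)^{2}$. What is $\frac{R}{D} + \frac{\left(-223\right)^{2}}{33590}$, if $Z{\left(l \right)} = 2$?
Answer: $\frac{298374 \sqrt{86} + 64831987 i}{100770 \left(2 \sqrt{86} + 41 i\right)} \approx 13.278 + 5.3367 i$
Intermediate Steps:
$D = 9 \left(2 + i \sqrt{86}\right)^{2}$ ($D = 9 \left(\sqrt{-32 - 54} + 2\right)^{2} = 9 \left(\sqrt{-86} + 2\right)^{2} = 9 \left(i \sqrt{86} + 2\right)^{2} = 9 \left(2 + i \sqrt{86}\right)^{2} \approx -738.0 + 333.85 i$)
$R = -10488$ ($R = \frac{3 \left(-19\right) 23 \cdot 16}{2} = \frac{3 \left(\left(-437\right) 16\right)}{2} = \frac{3}{2} \left(-6992\right) = -10488$)
$\frac{R}{D} + \frac{\left(-223\right)^{2}}{33590} = - \frac{10488}{-738 + 36 i \sqrt{86}} + \frac{\left(-223\right)^{2}}{33590} = - \frac{10488}{-738 + 36 i \sqrt{86}} + 49729 \cdot \frac{1}{33590} = - \frac{10488}{-738 + 36 i \sqrt{86}} + \frac{49729}{33590} = \frac{49729}{33590} - \frac{10488}{-738 + 36 i \sqrt{86}}$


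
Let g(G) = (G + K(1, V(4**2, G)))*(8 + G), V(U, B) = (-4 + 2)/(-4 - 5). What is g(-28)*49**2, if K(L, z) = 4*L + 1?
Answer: 1104460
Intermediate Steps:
V(U, B) = 2/9 (V(U, B) = -2/(-9) = -2*(-1/9) = 2/9)
K(L, z) = 1 + 4*L
g(G) = (5 + G)*(8 + G) (g(G) = (G + (1 + 4*1))*(8 + G) = (G + (1 + 4))*(8 + G) = (G + 5)*(8 + G) = (5 + G)*(8 + G))
g(-28)*49**2 = (40 + (-28)**2 + 13*(-28))*49**2 = (40 + 784 - 364)*2401 = 460*2401 = 1104460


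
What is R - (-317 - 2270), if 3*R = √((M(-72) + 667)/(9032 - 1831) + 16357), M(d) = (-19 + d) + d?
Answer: 2587 + √848186066461/21603 ≈ 2629.6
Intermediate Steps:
M(d) = -19 + 2*d
R = √848186066461/21603 (R = √(((-19 + 2*(-72)) + 667)/(9032 - 1831) + 16357)/3 = √(((-19 - 144) + 667)/7201 + 16357)/3 = √((-163 + 667)*(1/7201) + 16357)/3 = √(504*(1/7201) + 16357)/3 = √(504/7201 + 16357)/3 = √(117787261/7201)/3 = (√848186066461/7201)/3 = √848186066461/21603 ≈ 42.632)
R - (-317 - 2270) = √848186066461/21603 - (-317 - 2270) = √848186066461/21603 - 1*(-2587) = √848186066461/21603 + 2587 = 2587 + √848186066461/21603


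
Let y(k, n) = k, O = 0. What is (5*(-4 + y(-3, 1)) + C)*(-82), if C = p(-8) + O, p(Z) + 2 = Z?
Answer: 3690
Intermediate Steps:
p(Z) = -2 + Z
C = -10 (C = (-2 - 8) + 0 = -10 + 0 = -10)
(5*(-4 + y(-3, 1)) + C)*(-82) = (5*(-4 - 3) - 10)*(-82) = (5*(-7) - 10)*(-82) = (-35 - 10)*(-82) = -45*(-82) = 3690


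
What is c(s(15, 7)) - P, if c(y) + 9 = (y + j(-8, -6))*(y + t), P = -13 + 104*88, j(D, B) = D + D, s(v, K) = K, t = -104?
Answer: -8275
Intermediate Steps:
j(D, B) = 2*D
P = 9139 (P = -13 + 9152 = 9139)
c(y) = -9 + (-104 + y)*(-16 + y) (c(y) = -9 + (y + 2*(-8))*(y - 104) = -9 + (y - 16)*(-104 + y) = -9 + (-16 + y)*(-104 + y) = -9 + (-104 + y)*(-16 + y))
c(s(15, 7)) - P = (1655 + 7² - 120*7) - 1*9139 = (1655 + 49 - 840) - 9139 = 864 - 9139 = -8275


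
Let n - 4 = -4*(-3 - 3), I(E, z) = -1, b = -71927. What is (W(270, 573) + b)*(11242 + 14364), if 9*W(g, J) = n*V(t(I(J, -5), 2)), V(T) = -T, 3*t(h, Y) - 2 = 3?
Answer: -49731179414/27 ≈ -1.8419e+9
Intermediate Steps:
t(h, Y) = 5/3 (t(h, Y) = ⅔ + (⅓)*3 = ⅔ + 1 = 5/3)
n = 28 (n = 4 - 4*(-3 - 3) = 4 - 4*(-6) = 4 + 24 = 28)
W(g, J) = -140/27 (W(g, J) = (28*(-1*5/3))/9 = (28*(-5/3))/9 = (⅑)*(-140/3) = -140/27)
(W(270, 573) + b)*(11242 + 14364) = (-140/27 - 71927)*(11242 + 14364) = -1942169/27*25606 = -49731179414/27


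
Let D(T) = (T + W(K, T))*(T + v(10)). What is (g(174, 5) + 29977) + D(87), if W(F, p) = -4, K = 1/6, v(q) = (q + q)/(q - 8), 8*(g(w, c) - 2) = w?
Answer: 152207/4 ≈ 38052.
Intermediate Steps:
g(w, c) = 2 + w/8
v(q) = 2*q/(-8 + q) (v(q) = (2*q)/(-8 + q) = 2*q/(-8 + q))
K = ⅙ ≈ 0.16667
D(T) = (-4 + T)*(10 + T) (D(T) = (T - 4)*(T + 2*10/(-8 + 10)) = (-4 + T)*(T + 2*10/2) = (-4 + T)*(T + 2*10*(½)) = (-4 + T)*(T + 10) = (-4 + T)*(10 + T))
(g(174, 5) + 29977) + D(87) = ((2 + (⅛)*174) + 29977) + (-40 + 87² + 6*87) = ((2 + 87/4) + 29977) + (-40 + 7569 + 522) = (95/4 + 29977) + 8051 = 120003/4 + 8051 = 152207/4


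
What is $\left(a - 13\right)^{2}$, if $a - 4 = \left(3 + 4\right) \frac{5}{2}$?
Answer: $\frac{289}{4} \approx 72.25$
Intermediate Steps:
$a = \frac{43}{2}$ ($a = 4 + \left(3 + 4\right) \frac{5}{2} = 4 + 7 \cdot 5 \cdot \frac{1}{2} = 4 + 7 \cdot \frac{5}{2} = 4 + \frac{35}{2} = \frac{43}{2} \approx 21.5$)
$\left(a - 13\right)^{2} = \left(\frac{43}{2} - 13\right)^{2} = \left(\frac{17}{2}\right)^{2} = \frac{289}{4}$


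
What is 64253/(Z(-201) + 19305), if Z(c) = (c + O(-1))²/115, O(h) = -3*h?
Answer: 7389095/2259279 ≈ 3.2706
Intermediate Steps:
Z(c) = (3 + c)²/115 (Z(c) = (c - 3*(-1))²/115 = (c + 3)²*(1/115) = (3 + c)²*(1/115) = (3 + c)²/115)
64253/(Z(-201) + 19305) = 64253/((3 - 201)²/115 + 19305) = 64253/((1/115)*(-198)² + 19305) = 64253/((1/115)*39204 + 19305) = 64253/(39204/115 + 19305) = 64253/(2259279/115) = 64253*(115/2259279) = 7389095/2259279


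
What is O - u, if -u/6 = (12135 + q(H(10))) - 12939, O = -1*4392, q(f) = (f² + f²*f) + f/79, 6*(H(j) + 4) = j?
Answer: -6583670/711 ≈ -9259.7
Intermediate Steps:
H(j) = -4 + j/6
q(f) = f² + f³ + f/79 (q(f) = (f² + f³) + f*(1/79) = (f² + f³) + f/79 = f² + f³ + f/79)
O = -4392
u = 3460958/711 (u = -6*((12135 + (-4 + (⅙)*10)*(1/79 + (-4 + (⅙)*10) + (-4 + (⅙)*10)²)) - 12939) = -6*((12135 + (-4 + 5/3)*(1/79 + (-4 + 5/3) + (-4 + 5/3)²)) - 12939) = -6*((12135 - 7*(1/79 - 7/3 + (-7/3)²)/3) - 12939) = -6*((12135 - 7*(1/79 - 7/3 + 49/9)/3) - 12939) = -6*((12135 - 7/3*2221/711) - 12939) = -6*((12135 - 15547/2133) - 12939) = -6*(25868408/2133 - 12939) = -6*(-1730479/2133) = 3460958/711 ≈ 4867.7)
O - u = -4392 - 1*3460958/711 = -4392 - 3460958/711 = -6583670/711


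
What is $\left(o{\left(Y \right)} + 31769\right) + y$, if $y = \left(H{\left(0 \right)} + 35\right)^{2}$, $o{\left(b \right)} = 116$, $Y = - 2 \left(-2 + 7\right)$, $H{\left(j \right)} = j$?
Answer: $33110$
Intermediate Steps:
$Y = -10$ ($Y = \left(-2\right) 5 = -10$)
$y = 1225$ ($y = \left(0 + 35\right)^{2} = 35^{2} = 1225$)
$\left(o{\left(Y \right)} + 31769\right) + y = \left(116 + 31769\right) + 1225 = 31885 + 1225 = 33110$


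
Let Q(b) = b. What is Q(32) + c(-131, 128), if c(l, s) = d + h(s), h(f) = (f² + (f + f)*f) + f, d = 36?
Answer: 49348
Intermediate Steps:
h(f) = f + 3*f² (h(f) = (f² + (2*f)*f) + f = (f² + 2*f²) + f = 3*f² + f = f + 3*f²)
c(l, s) = 36 + s*(1 + 3*s)
Q(32) + c(-131, 128) = 32 + (36 + 128*(1 + 3*128)) = 32 + (36 + 128*(1 + 384)) = 32 + (36 + 128*385) = 32 + (36 + 49280) = 32 + 49316 = 49348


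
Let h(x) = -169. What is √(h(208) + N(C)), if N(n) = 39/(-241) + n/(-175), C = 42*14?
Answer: 2*I*√62626501/1205 ≈ 13.135*I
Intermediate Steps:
C = 588
N(n) = -39/241 - n/175 (N(n) = 39*(-1/241) + n*(-1/175) = -39/241 - n/175)
√(h(208) + N(C)) = √(-169 + (-39/241 - 1/175*588)) = √(-169 + (-39/241 - 84/25)) = √(-169 - 21219/6025) = √(-1039444/6025) = 2*I*√62626501/1205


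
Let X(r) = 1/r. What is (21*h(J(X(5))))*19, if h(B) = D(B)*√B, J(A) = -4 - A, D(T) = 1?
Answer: 399*I*√105/5 ≈ 817.71*I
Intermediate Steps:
X(r) = 1/r
h(B) = √B (h(B) = 1*√B = √B)
(21*h(J(X(5))))*19 = (21*√(-4 - 1/5))*19 = (21*√(-4 - 1*⅕))*19 = (21*√(-4 - ⅕))*19 = (21*√(-21/5))*19 = (21*(I*√105/5))*19 = (21*I*√105/5)*19 = 399*I*√105/5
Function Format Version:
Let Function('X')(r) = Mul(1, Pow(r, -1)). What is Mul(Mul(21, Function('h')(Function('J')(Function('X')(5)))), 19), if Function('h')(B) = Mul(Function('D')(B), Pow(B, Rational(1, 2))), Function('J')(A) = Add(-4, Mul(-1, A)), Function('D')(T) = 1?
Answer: Mul(Rational(399, 5), I, Pow(105, Rational(1, 2))) ≈ Mul(817.71, I)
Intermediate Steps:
Function('X')(r) = Pow(r, -1)
Function('h')(B) = Pow(B, Rational(1, 2)) (Function('h')(B) = Mul(1, Pow(B, Rational(1, 2))) = Pow(B, Rational(1, 2)))
Mul(Mul(21, Function('h')(Function('J')(Function('X')(5)))), 19) = Mul(Mul(21, Pow(Add(-4, Mul(-1, Pow(5, -1))), Rational(1, 2))), 19) = Mul(Mul(21, Pow(Add(-4, Mul(-1, Rational(1, 5))), Rational(1, 2))), 19) = Mul(Mul(21, Pow(Add(-4, Rational(-1, 5)), Rational(1, 2))), 19) = Mul(Mul(21, Pow(Rational(-21, 5), Rational(1, 2))), 19) = Mul(Mul(21, Mul(Rational(1, 5), I, Pow(105, Rational(1, 2)))), 19) = Mul(Mul(Rational(21, 5), I, Pow(105, Rational(1, 2))), 19) = Mul(Rational(399, 5), I, Pow(105, Rational(1, 2)))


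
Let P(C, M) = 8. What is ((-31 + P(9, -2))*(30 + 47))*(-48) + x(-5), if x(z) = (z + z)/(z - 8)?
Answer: 1105114/13 ≈ 85009.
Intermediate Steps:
x(z) = 2*z/(-8 + z) (x(z) = (2*z)/(-8 + z) = 2*z/(-8 + z))
((-31 + P(9, -2))*(30 + 47))*(-48) + x(-5) = ((-31 + 8)*(30 + 47))*(-48) + 2*(-5)/(-8 - 5) = -23*77*(-48) + 2*(-5)/(-13) = -1771*(-48) + 2*(-5)*(-1/13) = 85008 + 10/13 = 1105114/13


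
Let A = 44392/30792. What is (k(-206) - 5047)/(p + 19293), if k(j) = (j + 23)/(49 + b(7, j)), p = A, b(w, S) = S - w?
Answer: -3185143725/12179346184 ≈ -0.26152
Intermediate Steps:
A = 5549/3849 (A = 44392*(1/30792) = 5549/3849 ≈ 1.4417)
p = 5549/3849 ≈ 1.4417
k(j) = (23 + j)/(42 + j) (k(j) = (j + 23)/(49 + (j - 1*7)) = (23 + j)/(49 + (j - 7)) = (23 + j)/(49 + (-7 + j)) = (23 + j)/(42 + j))
(k(-206) - 5047)/(p + 19293) = ((23 - 206)/(42 - 206) - 5047)/(5549/3849 + 19293) = (-183/(-164) - 5047)/(74264306/3849) = (-1/164*(-183) - 5047)*(3849/74264306) = (183/164 - 5047)*(3849/74264306) = -827525/164*3849/74264306 = -3185143725/12179346184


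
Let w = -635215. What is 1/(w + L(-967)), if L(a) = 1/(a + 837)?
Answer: -130/82577951 ≈ -1.5743e-6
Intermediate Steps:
L(a) = 1/(837 + a)
1/(w + L(-967)) = 1/(-635215 + 1/(837 - 967)) = 1/(-635215 + 1/(-130)) = 1/(-635215 - 1/130) = 1/(-82577951/130) = -130/82577951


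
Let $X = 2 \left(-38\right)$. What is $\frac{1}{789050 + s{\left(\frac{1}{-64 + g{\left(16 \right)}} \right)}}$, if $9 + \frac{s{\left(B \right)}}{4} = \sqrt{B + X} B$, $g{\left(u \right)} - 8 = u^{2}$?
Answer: $\frac{394507000000}{311271546098015199} - \frac{500 i \sqrt{30398}}{311271546098015199} \approx 1.2674 \cdot 10^{-6} - 2.8006 \cdot 10^{-13} i$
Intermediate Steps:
$g{\left(u \right)} = 8 + u^{2}$
$X = -76$
$s{\left(B \right)} = -36 + 4 B \sqrt{-76 + B}$ ($s{\left(B \right)} = -36 + 4 \sqrt{B - 76} B = -36 + 4 \sqrt{-76 + B} B = -36 + 4 B \sqrt{-76 + B}$)
$\frac{1}{789050 + s{\left(\frac{1}{-64 + g{\left(16 \right)}} \right)}} = \frac{1}{789050 - \left(36 - \frac{4 \sqrt{-76 + \frac{1}{-64 + \left(8 + 16^{2}\right)}}}{-64 + \left(8 + 16^{2}\right)}\right)} = \frac{1}{789050 - \left(36 - \frac{4 \sqrt{-76 + \frac{1}{-64 + \left(8 + 256\right)}}}{-64 + \left(8 + 256\right)}\right)} = \frac{1}{789050 - \left(36 - \frac{4 \sqrt{-76 + \frac{1}{-64 + 264}}}{-64 + 264}\right)} = \frac{1}{789050 - \left(36 - \frac{4 \sqrt{-76 + \frac{1}{200}}}{200}\right)} = \frac{1}{789050 - \left(36 - \frac{\sqrt{-76 + \frac{1}{200}}}{50}\right)} = \frac{1}{789050 - \left(36 - \frac{\sqrt{- \frac{15199}{200}}}{50}\right)} = \frac{1}{789050 - \left(36 - \frac{\frac{1}{20} i \sqrt{30398}}{50}\right)} = \frac{1}{789050 - \left(36 - \frac{i \sqrt{30398}}{1000}\right)} = \frac{1}{789014 + \frac{i \sqrt{30398}}{1000}}$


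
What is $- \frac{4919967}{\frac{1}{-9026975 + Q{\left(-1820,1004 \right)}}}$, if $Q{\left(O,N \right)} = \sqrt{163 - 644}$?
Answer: $44412419109825 - 4919967 i \sqrt{481} \approx 4.4412 \cdot 10^{13} - 1.079 \cdot 10^{8} i$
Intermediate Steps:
$Q{\left(O,N \right)} = i \sqrt{481}$ ($Q{\left(O,N \right)} = \sqrt{-481} = i \sqrt{481}$)
$- \frac{4919967}{\frac{1}{-9026975 + Q{\left(-1820,1004 \right)}}} = - \frac{4919967}{\frac{1}{-9026975 + i \sqrt{481}}} = - 4919967 \left(-9026975 + i \sqrt{481}\right) = 44412419109825 - 4919967 i \sqrt{481}$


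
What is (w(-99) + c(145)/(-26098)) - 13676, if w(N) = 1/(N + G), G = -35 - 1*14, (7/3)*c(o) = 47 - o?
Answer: -26411812293/1931252 ≈ -13676.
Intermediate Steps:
c(o) = 141/7 - 3*o/7 (c(o) = 3*(47 - o)/7 = 141/7 - 3*o/7)
G = -49 (G = -35 - 14 = -49)
w(N) = 1/(-49 + N) (w(N) = 1/(N - 49) = 1/(-49 + N))
(w(-99) + c(145)/(-26098)) - 13676 = (1/(-49 - 99) + (141/7 - 3/7*145)/(-26098)) - 13676 = (1/(-148) + (141/7 - 435/7)*(-1/26098)) - 13676 = (-1/148 - 42*(-1/26098)) - 13676 = (-1/148 + 21/13049) - 13676 = -9941/1931252 - 13676 = -26411812293/1931252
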